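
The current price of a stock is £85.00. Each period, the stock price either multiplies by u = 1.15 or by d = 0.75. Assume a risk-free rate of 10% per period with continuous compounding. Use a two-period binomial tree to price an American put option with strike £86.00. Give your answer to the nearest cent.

Risk-neutral probability p = (e^0.1 − 0.75)/(1.15 − 0.75) = 0.3552/0.4000 = 0.8879
Terminal stock prices: S_uu = 112.4, S_ud = 73.31, S_dd = 47.81
Terminal payoffs (K − S): max(-26.41, 0) = 0, max(12.69, 0) = 12.69, max(38.19, 0) = 38.19
Node u (S = 97.75): continuation = e^(−0.1)·[0.8879·0.0000 + 0.1121·12.6875] = 1.2866; exercise value = 0.0000 ≤ continuation, so V_u = 1.2866
Node d (S = 63.75): continuation = e^(−0.1)·[0.8879·12.6875 + 0.1121·38.1875] = 14.0660; exercise value = 22.2500 > continuation, so V_d = 22.2500 (exercise)
Node 0 (S = 85): continuation = e^(−0.1)·[0.8879·1.2866 + 0.1121·22.2500] = 3.2900; exercise value = 1.0000 ≤ continuation, so V_0 = 3.2900

£3.29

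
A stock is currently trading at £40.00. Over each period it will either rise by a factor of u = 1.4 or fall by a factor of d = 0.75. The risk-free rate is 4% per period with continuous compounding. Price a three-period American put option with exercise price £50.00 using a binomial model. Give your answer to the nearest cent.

Risk-neutral probability p = (e^0.04 − 0.75)/(1.4 − 0.75) = 0.2908/0.6500 = 0.4474
Terminal stock prices: S_uuu = 109.8, S_uud = 58.8, S_udd = 31.5, S_ddd = 16.88
Terminal payoffs (K − S): max(-59.76, 0) = 0, max(-8.8, 0) = 0, max(18.5, 0) = 18.5, max(33.12, 0) = 33.12
Node uu (S = 78.4): continuation = e^(−0.04)·[0.4474·0.0000 + 0.5526·0.0000] = 0.0000; exercise value = 0.0000 ≤ continuation, so V_uu = 0.0000
Node ud (S = 42): continuation = e^(−0.04)·[0.4474·0.0000 + 0.5526·18.5000] = 9.8222; exercise value = 8.0000 ≤ continuation, so V_ud = 9.8222
Node dd (S = 22.5): continuation = e^(−0.04)·[0.4474·18.5000 + 0.5526·33.1250] = 25.5395; exercise value = 27.5000 > continuation, so V_dd = 27.5000 (exercise)
Node u (S = 56): continuation = e^(−0.04)·[0.4474·0.0000 + 0.5526·9.8222] = 5.2149; exercise value = 0.0000 ≤ continuation, so V_u = 5.2149
Node d (S = 30): continuation = e^(−0.04)·[0.4474·9.8222 + 0.5526·27.5000] = 18.8228; exercise value = 20.0000 > continuation, so V_d = 20.0000 (exercise)
Node 0 (S = 40): continuation = e^(−0.04)·[0.4474·5.2149 + 0.5526·20.0000] = 12.8603; exercise value = 10.0000 ≤ continuation, so V_0 = 12.8603

£12.86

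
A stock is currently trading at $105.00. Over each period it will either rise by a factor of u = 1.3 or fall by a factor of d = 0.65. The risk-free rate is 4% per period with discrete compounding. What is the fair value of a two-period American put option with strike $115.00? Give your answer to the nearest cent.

$23.81

Risk-neutral probability p = (1 + 0.04 − 0.65)/(1.3 − 0.65) = 0.3900/0.6500 = 0.6000
Terminal stock prices: S_uu = 177.5, S_ud = 88.73, S_dd = 44.36
Terminal payoffs (K − S): max(-62.45, 0) = 0, max(26.27, 0) = 26.27, max(70.64, 0) = 70.64
Node u (S = 136.5): continuation = 1/1.04·[0.6000·0.0000 + 0.4000·26.2750] = 10.1058; exercise value = 0.0000 ≤ continuation, so V_u = 10.1058
Node d (S = 68.25): continuation = 1/1.04·[0.6000·26.2750 + 0.4000·70.6375] = 42.3269; exercise value = 46.7500 > continuation, so V_d = 46.7500 (exercise)
Node 0 (S = 105): continuation = 1/1.04·[0.6000·10.1058 + 0.4000·46.7500] = 23.8110; exercise value = 10.0000 ≤ continuation, so V_0 = 23.8110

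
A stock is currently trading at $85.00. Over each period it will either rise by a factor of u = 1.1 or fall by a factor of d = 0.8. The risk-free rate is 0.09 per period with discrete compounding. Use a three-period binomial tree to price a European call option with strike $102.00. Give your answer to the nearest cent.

$7.77

Risk-neutral probability p = (1 + 0.09 − 0.8)/(1.1 − 0.8) = 0.2900/0.3000 = 0.9667
Terminal stock prices: S_uuu = 113.1, S_uud = 82.28, S_udd = 59.84, S_ddd = 43.52
Terminal payoffs (S − K): max(11.14, 0) = 11.14, max(-19.72, 0) = 0, max(-42.16, 0) = 0, max(-58.48, 0) = 0
Node uu (S = 102.9): V_uu = 1/1.09·[0.9667·11.1350 + 0.0333·0.0000] = 9.8751
Node ud (S = 74.8): V_ud = 1/1.09·[0.9667·0.0000 + 0.0333·0.0000] = 0.0000
Node dd (S = 54.4): V_dd = 1/1.09·[0.9667·0.0000 + 0.0333·0.0000] = 0.0000
Node u (S = 93.5): V_u = 1/1.09·[0.9667·9.8751 + 0.0333·0.0000] = 8.7577
Node d (S = 68): V_d = 1/1.09·[0.9667·0.0000 + 0.0333·0.0000] = 0.0000
Node 0 (S = 85): V_0 = 1/1.09·[0.9667·8.7577 + 0.0333·0.0000] = 7.7668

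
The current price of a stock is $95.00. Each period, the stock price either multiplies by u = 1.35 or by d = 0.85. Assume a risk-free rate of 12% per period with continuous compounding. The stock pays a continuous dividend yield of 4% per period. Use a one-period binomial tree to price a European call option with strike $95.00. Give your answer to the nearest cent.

Per-period risk-free factor R = e^0.12 = 1.1275; dividend-adjusted growth = e^(0.12−0.04) = 1.0833.
Risk-neutral probability p = (1.0833 − 0.85)/(1.35 − 0.85) = 0.2333/0.5000 = 0.4666
Terminal stock prices: S_u = 128.2, S_d = 80.75
Terminal payoffs (S − K): max(33.25, 0) = 33.25, max(-14.25, 0) = 0
Node 0 (S = 95): V_0 = e^(−0.12)·[0.4666·33.2500 + 0.5334·0.0000] = 13.7593

$13.76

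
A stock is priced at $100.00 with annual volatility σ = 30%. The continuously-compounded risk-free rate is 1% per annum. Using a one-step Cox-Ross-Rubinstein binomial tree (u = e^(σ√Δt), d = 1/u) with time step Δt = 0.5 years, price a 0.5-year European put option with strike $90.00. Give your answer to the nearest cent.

CRR parameters: u = e^(σ√Δt) = e^(0.3·√0.5) = 1.2363, d = 1/u = 0.8089
Per-period rate: rΔt = 0.01·0.5 = 0.005, so R = e^0.005 = 1.0050
Risk-neutral probability p = (e^0.005 − 0.8089)/(1.2363 − 0.8089) = 0.1962/0.4275 = 0.4589
Terminal stock prices: S_u = 123.6, S_d = 80.89
Terminal payoffs (K − S): max(-33.63, 0) = 0, max(9.114, 0) = 9.114
Node 0 (S = 100): V_0 = e^(−0.005)·[0.4589·0.0000 + 0.5411·9.1142] = 4.9072

$4.91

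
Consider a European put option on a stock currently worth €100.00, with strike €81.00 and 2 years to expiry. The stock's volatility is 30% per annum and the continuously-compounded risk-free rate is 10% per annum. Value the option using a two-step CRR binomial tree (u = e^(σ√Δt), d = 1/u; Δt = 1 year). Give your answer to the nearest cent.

€3.45

CRR parameters: u = e^(σ√Δt) = e^(0.3·√1) = 1.3499, d = 1/u = 0.7408
Per-period rate: rΔt = 0.1·1 = 0.1, so R = e^0.1 = 1.1052
Risk-neutral probability p = (e^0.1 − 0.7408)/(1.3499 − 0.7408) = 0.3644/0.6090 = 0.5982
Terminal stock prices: S_uu = 182.2, S_ud = 100, S_dd = 54.88
Terminal payoffs (K − S): max(-101.2, 0) = 0, max(-19, 0) = 0, max(26.12, 0) = 26.12
Node u (S = 135): V_u = e^(−0.1)·[0.5982·0.0000 + 0.4018·0.0000] = 0.0000
Node d (S = 74.08): V_d = e^(−0.1)·[0.5982·0.0000 + 0.4018·26.1188] = 9.4949
Node 0 (S = 100): V_0 = e^(−0.1)·[0.5982·0.0000 + 0.4018·9.4949] = 3.4517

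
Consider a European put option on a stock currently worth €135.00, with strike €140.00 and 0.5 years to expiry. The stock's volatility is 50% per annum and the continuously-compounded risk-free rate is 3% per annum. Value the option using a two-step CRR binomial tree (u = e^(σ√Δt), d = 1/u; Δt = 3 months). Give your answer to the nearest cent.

CRR parameters: u = e^(σ√Δt) = e^(0.5·√0.25) = 1.2840, d = 1/u = 0.7788
Per-period rate: rΔt = 0.03·0.25 = 0.0075, so R = e^0.0075 = 1.0075
Risk-neutral probability p = (e^0.0075 − 0.7788)/(1.2840 − 0.7788) = 0.2287/0.5052 = 0.4527
Terminal stock prices: S_uu = 222.6, S_ud = 135, S_dd = 81.88
Terminal payoffs (K − S): max(-82.58, 0) = 0, max(5, 0) = 5, max(58.12, 0) = 58.12
Node u (S = 173.3): V_u = e^(−0.0075)·[0.4527·0.0000 + 0.5473·5.0000] = 2.7159
Node d (S = 105.1): V_d = e^(−0.0075)·[0.4527·5.0000 + 0.5473·58.1184] = 33.8158
Node 0 (S = 135): V_0 = e^(−0.0075)·[0.4527·2.7159 + 0.5473·33.8158] = 19.5887

€19.59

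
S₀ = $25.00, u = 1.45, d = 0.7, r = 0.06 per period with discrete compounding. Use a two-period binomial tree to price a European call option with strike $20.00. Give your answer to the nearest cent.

$9.07

Risk-neutral probability p = (1 + 0.06 − 0.7)/(1.45 − 0.7) = 0.3600/0.7500 = 0.4800
Terminal stock prices: S_uu = 52.56, S_ud = 25.38, S_dd = 12.25
Terminal payoffs (S − K): max(32.56, 0) = 32.56, max(5.375, 0) = 5.375, max(-7.75, 0) = 0
Node u (S = 36.25): V_u = 1/1.06·[0.4800·32.5625 + 0.5200·5.3750] = 17.3821
Node d (S = 17.5): V_d = 1/1.06·[0.4800·5.3750 + 0.5200·0.0000] = 2.4340
Node 0 (S = 25): V_0 = 1/1.06·[0.4800·17.3821 + 0.5200·2.4340] = 9.0651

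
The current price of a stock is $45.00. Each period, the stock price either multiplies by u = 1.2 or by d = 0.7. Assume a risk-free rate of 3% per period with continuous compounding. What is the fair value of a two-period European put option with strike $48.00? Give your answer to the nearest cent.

Risk-neutral probability p = (e^0.03 − 0.7)/(1.2 − 0.7) = 0.3305/0.5000 = 0.6609
Terminal stock prices: S_uu = 64.8, S_ud = 37.8, S_dd = 22.05
Terminal payoffs (K − S): max(-16.8, 0) = 0, max(10.2, 0) = 10.2, max(25.95, 0) = 25.95
Node u (S = 54): V_u = e^(−0.03)·[0.6609·0.0000 + 0.3391·10.2000] = 3.3565
Node d (S = 31.5): V_d = e^(−0.03)·[0.6609·10.2000 + 0.3391·25.9500] = 15.0814
Node 0 (S = 45): V_0 = e^(−0.03)·[0.6609·3.3565 + 0.3391·15.0814] = 7.1156

$7.12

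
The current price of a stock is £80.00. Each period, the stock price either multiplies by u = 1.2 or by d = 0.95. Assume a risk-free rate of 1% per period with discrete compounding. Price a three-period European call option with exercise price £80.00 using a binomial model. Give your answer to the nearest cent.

Risk-neutral probability p = (1 + 0.01 − 0.95)/(1.2 − 0.95) = 0.0600/0.2500 = 0.2400
Terminal stock prices: S_uuu = 138.2, S_uud = 109.4, S_udd = 86.64, S_ddd = 68.59
Terminal payoffs (S − K): max(58.24, 0) = 58.24, max(29.44, 0) = 29.44, max(6.64, 0) = 6.64, max(-11.41, 0) = 0
Node uu (S = 115.2): V_uu = 1/1.01·[0.2400·58.2400 + 0.7600·29.4400] = 35.9921
Node ud (S = 91.2): V_ud = 1/1.01·[0.2400·29.4400 + 0.7600·6.6400] = 11.9921
Node dd (S = 72.2): V_dd = 1/1.01·[0.2400·6.6400 + 0.7600·0.0000] = 1.5778
Node u (S = 96): V_u = 1/1.01·[0.2400·35.9921 + 0.7600·11.9921] = 17.5763
Node d (S = 76): V_d = 1/1.01·[0.2400·11.9921 + 0.7600·1.5778] = 4.0369
Node 0 (S = 80): V_0 = 1/1.01·[0.2400·17.5763 + 0.7600·4.0369] = 7.2142

£7.21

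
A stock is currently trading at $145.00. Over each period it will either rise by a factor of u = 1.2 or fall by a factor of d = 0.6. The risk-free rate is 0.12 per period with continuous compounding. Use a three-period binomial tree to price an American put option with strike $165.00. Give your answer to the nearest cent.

Risk-neutral probability p = (e^0.12 − 0.6)/(1.2 − 0.6) = 0.5275/0.6000 = 0.8792
Terminal stock prices: S_uuu = 250.6, S_uud = 125.3, S_udd = 62.64, S_ddd = 31.32
Terminal payoffs (K − S): max(-85.56, 0) = 0, max(39.72, 0) = 39.72, max(102.4, 0) = 102.4, max(133.7, 0) = 133.7
Node uu (S = 208.8): continuation = e^(−0.12)·[0.8792·0.0000 + 0.1208·39.7200] = 4.2570; exercise value = 0.0000 ≤ continuation, so V_uu = 4.2570
Node ud (S = 104.4): continuation = e^(−0.12)·[0.8792·39.7200 + 0.1208·102.3600] = 41.9419; exercise value = 60.6000 > continuation, so V_ud = 60.6000 (exercise)
Node dd (S = 52.2): continuation = e^(−0.12)·[0.8792·102.3600 + 0.1208·133.6800] = 94.1419; exercise value = 112.8000 > continuation, so V_dd = 112.8000 (exercise)
Node u (S = 174): continuation = e^(−0.12)·[0.8792·4.2570 + 0.1208·60.6000] = 9.8141; exercise value = 0.0000 ≤ continuation, so V_u = 9.8141
Node d (S = 87): continuation = e^(−0.12)·[0.8792·60.6000 + 0.1208·112.8000] = 59.3419; exercise value = 78.0000 > continuation, so V_d = 78.0000 (exercise)
Node 0 (S = 145): continuation = e^(−0.12)·[0.8792·9.8141 + 0.1208·78.0000] = 16.0121; exercise value = 20.0000 > continuation, so V_0 = 20.0000 (exercise)

$20.00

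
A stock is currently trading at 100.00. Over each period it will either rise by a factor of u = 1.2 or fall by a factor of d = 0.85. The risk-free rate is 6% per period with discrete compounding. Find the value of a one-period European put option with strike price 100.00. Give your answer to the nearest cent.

Risk-neutral probability p = (1 + 0.06 − 0.85)/(1.2 − 0.85) = 0.2100/0.3500 = 0.6000
Terminal stock prices: S_u = 120, S_d = 85
Terminal payoffs (K − S): max(-20, 0) = 0, max(15, 0) = 15
Node 0 (S = 100): V_0 = 1/1.06·[0.6000·0.0000 + 0.4000·15.0000] = 5.6604

5.66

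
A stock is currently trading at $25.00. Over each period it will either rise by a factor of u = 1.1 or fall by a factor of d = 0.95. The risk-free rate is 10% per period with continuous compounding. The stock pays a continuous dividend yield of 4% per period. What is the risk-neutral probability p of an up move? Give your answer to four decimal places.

p = 0.7456

Per-period risk-free factor R = e^0.1 = 1.1052; dividend-adjusted growth = e^(0.1−0.04) = 1.0618.
Risk-neutral probability p = (1.0618 − 0.95)/(1.1 − 0.95) = 0.1118/0.1500 = 0.7456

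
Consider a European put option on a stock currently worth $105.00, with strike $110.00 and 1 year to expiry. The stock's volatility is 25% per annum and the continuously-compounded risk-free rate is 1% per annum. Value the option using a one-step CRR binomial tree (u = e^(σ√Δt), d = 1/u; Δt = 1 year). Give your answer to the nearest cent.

CRR parameters: u = e^(σ√Δt) = e^(0.25·√1) = 1.2840, d = 1/u = 0.7788
Per-period rate: rΔt = 0.01·1 = 0.01, so R = e^0.01 = 1.0101
Risk-neutral probability p = (e^0.01 − 0.7788)/(1.2840 − 0.7788) = 0.2312/0.5052 = 0.4577
Terminal stock prices: S_u = 134.8, S_d = 81.77
Terminal payoffs (K − S): max(-24.82, 0) = 0, max(28.23, 0) = 28.23
Node 0 (S = 105): V_0 = e^(−0.01)·[0.4577·0.0000 + 0.5423·28.2259] = 15.1542

$15.15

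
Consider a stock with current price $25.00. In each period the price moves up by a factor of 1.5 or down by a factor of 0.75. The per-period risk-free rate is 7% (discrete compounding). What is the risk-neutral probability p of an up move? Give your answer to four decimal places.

p = 0.4267

Risk-neutral probability p = (1 + 0.07 − 0.75)/(1.5 − 0.75) = 0.3200/0.7500 = 0.4267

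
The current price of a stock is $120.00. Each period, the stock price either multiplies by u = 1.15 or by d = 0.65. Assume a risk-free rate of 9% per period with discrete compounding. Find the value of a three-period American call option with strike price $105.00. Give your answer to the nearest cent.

Risk-neutral probability p = (1 + 0.09 − 0.65)/(1.15 − 0.65) = 0.4400/0.5000 = 0.8800
Terminal stock prices: S_uuu = 182.5, S_uud = 103.2, S_udd = 58.31, S_ddd = 32.95
Terminal payoffs (S − K): max(77.5, 0) = 77.5, max(-1.845, 0) = 0, max(-46.69, 0) = 0, max(-72.05, 0) = 0
Node uu (S = 158.7): continuation = 1/1.09·[0.8800·77.5050 + 0.1200·0.0000] = 62.5728; exercise value = 53.7000 ≤ continuation, so V_uu = 62.5728
Node ud (S = 89.7): continuation = 1/1.09·[0.8800·0.0000 + 0.1200·0.0000] = 0.0000; exercise value = 0.0000 ≤ continuation, so V_ud = 0.0000
Node dd (S = 50.7): continuation = 1/1.09·[0.8800·0.0000 + 0.1200·0.0000] = 0.0000; exercise value = 0.0000 ≤ continuation, so V_dd = 0.0000
Node u (S = 138): continuation = 1/1.09·[0.8800·62.5728 + 0.1200·0.0000] = 50.5175; exercise value = 33.0000 ≤ continuation, so V_u = 50.5175
Node d (S = 78): continuation = 1/1.09·[0.8800·0.0000 + 0.1200·0.0000] = 0.0000; exercise value = 0.0000 ≤ continuation, so V_d = 0.0000
Node 0 (S = 120): continuation = 1/1.09·[0.8800·50.5175 + 0.1200·0.0000] = 40.7848; exercise value = 15.0000 ≤ continuation, so V_0 = 40.7848

$40.78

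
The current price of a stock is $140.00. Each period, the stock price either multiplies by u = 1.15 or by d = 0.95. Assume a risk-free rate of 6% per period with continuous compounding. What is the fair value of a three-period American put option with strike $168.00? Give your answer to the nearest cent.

Risk-neutral probability p = (e^0.06 − 0.95)/(1.15 − 0.95) = 0.1118/0.2000 = 0.5592
Terminal stock prices: S_uuu = 212.9, S_uud = 175.9, S_udd = 145.3, S_ddd = 120
Terminal payoffs (K − S): max(-44.92, 0) = 0, max(-7.892, 0) = 0, max(22.7, 0) = 22.7, max(47.97, 0) = 47.97
Node uu (S = 185.1): continuation = e^(−0.06)·[0.5592·0.0000 + 0.4408·0.0000] = 0.0000; exercise value = 0.0000 ≤ continuation, so V_uu = 0.0000
Node ud (S = 152.9): continuation = e^(−0.06)·[0.5592·0.0000 + 0.4408·22.6975] = 9.4228; exercise value = 15.0500 > continuation, so V_ud = 15.0500 (exercise)
Node dd (S = 126.3): continuation = e^(−0.06)·[0.5592·22.6975 + 0.4408·47.9675] = 31.8664; exercise value = 41.6500 > continuation, so V_dd = 41.6500 (exercise)
Node u (S = 161): continuation = e^(−0.06)·[0.5592·0.0000 + 0.4408·15.0500] = 6.2479; exercise value = 7.0000 > continuation, so V_u = 7.0000 (exercise)
Node d (S = 133): continuation = e^(−0.06)·[0.5592·15.0500 + 0.4408·41.6500] = 25.2164; exercise value = 35.0000 > continuation, so V_d = 35.0000 (exercise)
Node 0 (S = 140): continuation = e^(−0.06)·[0.5592·7.0000 + 0.4408·35.0000] = 18.2164; exercise value = 28.0000 > continuation, so V_0 = 28.0000 (exercise)

$28.00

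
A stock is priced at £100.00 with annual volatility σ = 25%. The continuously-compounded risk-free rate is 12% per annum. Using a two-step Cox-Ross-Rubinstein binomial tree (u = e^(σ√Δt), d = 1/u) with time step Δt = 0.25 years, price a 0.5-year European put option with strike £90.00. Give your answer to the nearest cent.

CRR parameters: u = e^(σ√Δt) = e^(0.25·√0.25) = 1.1331, d = 1/u = 0.8825
Per-period rate: rΔt = 0.12·0.25 = 0.03, so R = e^0.03 = 1.0305
Risk-neutral probability p = (e^0.03 − 0.8825)/(1.1331 − 0.8825) = 0.1480/0.2507 = 0.5903
Terminal stock prices: S_uu = 128.4, S_ud = 100, S_dd = 77.88
Terminal payoffs (K − S): max(-38.4, 0) = 0, max(-10, 0) = 0, max(12.12, 0) = 12.12
Node u (S = 113.3): V_u = e^(−0.03)·[0.5903·0.0000 + 0.4097·0.0000] = 0.0000
Node d (S = 88.25): V_d = e^(−0.03)·[0.5903·0.0000 + 0.4097·12.1199] = 4.8189
Node 0 (S = 100): V_0 = e^(−0.03)·[0.5903·0.0000 + 0.4097·4.8189] = 1.9160

£1.92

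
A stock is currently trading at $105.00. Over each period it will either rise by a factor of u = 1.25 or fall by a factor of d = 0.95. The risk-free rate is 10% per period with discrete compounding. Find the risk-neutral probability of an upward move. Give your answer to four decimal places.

p = 0.5000

Risk-neutral probability p = (1 + 0.1 − 0.95)/(1.25 − 0.95) = 0.1500/0.3000 = 0.5000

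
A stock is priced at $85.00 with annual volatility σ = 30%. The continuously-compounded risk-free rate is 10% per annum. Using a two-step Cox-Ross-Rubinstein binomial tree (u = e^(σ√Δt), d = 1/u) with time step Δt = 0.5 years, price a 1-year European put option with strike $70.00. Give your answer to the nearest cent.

$2.44

CRR parameters: u = e^(σ√Δt) = e^(0.3·√0.5) = 1.2363, d = 1/u = 0.8089
Per-period rate: rΔt = 0.1·0.5 = 0.05, so R = e^0.05 = 1.0513
Risk-neutral probability p = (e^0.05 − 0.8089)/(1.2363 − 0.8089) = 0.2424/0.4275 = 0.5671
Terminal stock prices: S_uu = 129.9, S_ud = 85, S_dd = 55.61
Terminal payoffs (K − S): max(-59.92, 0) = 0, max(-15, 0) = 0, max(14.39, 0) = 14.39
Node u (S = 105.1): V_u = e^(−0.05)·[0.5671·0.0000 + 0.4329·0.0000] = 0.0000
Node d (S = 68.75): V_d = e^(−0.05)·[0.5671·0.0000 + 0.4329·14.3887] = 5.9249
Node 0 (S = 85): V_0 = e^(−0.05)·[0.5671·0.0000 + 0.4329·5.9249] = 2.4397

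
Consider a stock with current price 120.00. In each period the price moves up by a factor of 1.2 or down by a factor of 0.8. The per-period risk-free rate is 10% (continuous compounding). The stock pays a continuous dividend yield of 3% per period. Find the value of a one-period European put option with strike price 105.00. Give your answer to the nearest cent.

2.60

Per-period risk-free factor R = e^0.1 = 1.1052; dividend-adjusted growth = e^(0.1−0.03) = 1.0725.
Risk-neutral probability p = (1.0725 − 0.8)/(1.2 − 0.8) = 0.2725/0.4000 = 0.6813
Terminal stock prices: S_u = 144, S_d = 96
Terminal payoffs (K − S): max(-39, 0) = 0, max(9, 0) = 9
Node 0 (S = 120): V_0 = e^(−0.1)·[0.6813·0.0000 + 0.3187·9.0000] = 2.5956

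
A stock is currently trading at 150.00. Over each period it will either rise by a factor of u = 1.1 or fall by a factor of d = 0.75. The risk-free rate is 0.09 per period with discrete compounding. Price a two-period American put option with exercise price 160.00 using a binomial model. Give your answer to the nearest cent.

10.00

Risk-neutral probability p = (1 + 0.09 − 0.75)/(1.1 − 0.75) = 0.3400/0.3500 = 0.9714
Terminal stock prices: S_uu = 181.5, S_ud = 123.8, S_dd = 84.38
Terminal payoffs (K − S): max(-21.5, 0) = 0, max(36.25, 0) = 36.25, max(75.62, 0) = 75.62
Node u (S = 165): continuation = 1/1.09·[0.9714·0.0000 + 0.0286·36.2500] = 0.9502; exercise value = 0.0000 ≤ continuation, so V_u = 0.9502
Node d (S = 112.5): continuation = 1/1.09·[0.9714·36.2500 + 0.0286·75.6250] = 34.2890; exercise value = 47.5000 > continuation, so V_d = 47.5000 (exercise)
Node 0 (S = 150): continuation = 1/1.09·[0.9714·0.9502 + 0.0286·47.5000] = 2.0919; exercise value = 10.0000 > continuation, so V_0 = 10.0000 (exercise)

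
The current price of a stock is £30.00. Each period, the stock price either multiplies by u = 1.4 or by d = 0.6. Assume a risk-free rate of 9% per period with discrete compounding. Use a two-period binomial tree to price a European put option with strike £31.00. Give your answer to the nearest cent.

Risk-neutral probability p = (1 + 0.09 − 0.6)/(1.4 − 0.6) = 0.4900/0.8000 = 0.6125
Terminal stock prices: S_uu = 58.8, S_ud = 25.2, S_dd = 10.8
Terminal payoffs (K − S): max(-27.8, 0) = 0, max(5.8, 0) = 5.8, max(20.2, 0) = 20.2
Node u (S = 42): V_u = 1/1.09·[0.6125·0.0000 + 0.3875·5.8000] = 2.0619
Node d (S = 18): V_d = 1/1.09·[0.6125·5.8000 + 0.3875·20.2000] = 10.4404
Node 0 (S = 30): V_0 = 1/1.09·[0.6125·2.0619 + 0.3875·10.4404] = 4.8702

£4.87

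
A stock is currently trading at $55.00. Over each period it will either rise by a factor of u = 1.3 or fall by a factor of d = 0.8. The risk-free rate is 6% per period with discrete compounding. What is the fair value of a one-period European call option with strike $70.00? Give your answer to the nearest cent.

Risk-neutral probability p = (1 + 0.06 − 0.8)/(1.3 − 0.8) = 0.2600/0.5000 = 0.5200
Terminal stock prices: S_u = 71.5, S_d = 44
Terminal payoffs (S − K): max(1.5, 0) = 1.5, max(-26, 0) = 0
Node 0 (S = 55): V_0 = 1/1.06·[0.5200·1.5000 + 0.4800·0.0000] = 0.7358

$0.74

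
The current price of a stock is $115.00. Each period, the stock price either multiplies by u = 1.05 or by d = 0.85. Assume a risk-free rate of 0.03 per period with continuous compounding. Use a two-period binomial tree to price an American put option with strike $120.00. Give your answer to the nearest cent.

Risk-neutral probability p = (e^0.03 − 0.85)/(1.05 − 0.85) = 0.1805/0.2000 = 0.9023
Terminal stock prices: S_uu = 126.8, S_ud = 102.6, S_dd = 83.09
Terminal payoffs (K − S): max(-6.788, 0) = 0, max(17.36, 0) = 17.36, max(36.91, 0) = 36.91
Node u (S = 120.8): continuation = e^(−0.03)·[0.9023·0.0000 + 0.0977·17.3625] = 1.6466; exercise value = 0.0000 ≤ continuation, so V_u = 1.6466
Node d (S = 97.75): continuation = e^(−0.03)·[0.9023·17.3625 + 0.0977·36.9125] = 18.7035; exercise value = 22.2500 > continuation, so V_d = 22.2500 (exercise)
Node 0 (S = 115): continuation = e^(−0.03)·[0.9023·1.6466 + 0.0977·22.2500] = 3.5520; exercise value = 5.0000 > continuation, so V_0 = 5.0000 (exercise)

$5.00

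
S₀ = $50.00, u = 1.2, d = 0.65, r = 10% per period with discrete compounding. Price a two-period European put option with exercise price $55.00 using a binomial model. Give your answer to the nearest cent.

$4.86

Risk-neutral probability p = (1 + 0.1 − 0.65)/(1.2 − 0.65) = 0.4500/0.5500 = 0.8182
Terminal stock prices: S_uu = 72, S_ud = 39, S_dd = 21.13
Terminal payoffs (K − S): max(-17, 0) = 0, max(16, 0) = 16, max(33.88, 0) = 33.88
Node u (S = 60): V_u = 1/1.1·[0.8182·0.0000 + 0.1818·16.0000] = 2.6446
Node d (S = 32.5): V_d = 1/1.1·[0.8182·16.0000 + 0.1818·33.8750] = 17.5000
Node 0 (S = 50): V_0 = 1/1.1·[0.8182·2.6446 + 0.1818·17.5000] = 4.8596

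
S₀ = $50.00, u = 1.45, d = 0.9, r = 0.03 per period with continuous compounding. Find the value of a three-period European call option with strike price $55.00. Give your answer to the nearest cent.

Risk-neutral probability p = (e^0.03 − 0.9)/(1.45 − 0.9) = 0.1305/0.5500 = 0.2372
Terminal stock prices: S_uuu = 152.4, S_uud = 94.61, S_udd = 58.73, S_ddd = 36.45
Terminal payoffs (S − K): max(97.43, 0) = 97.43, max(39.61, 0) = 39.61, max(3.725, 0) = 3.725, max(-18.55, 0) = 0
Node uu (S = 105.1): V_uu = e^(−0.03)·[0.2372·97.4313 + 0.7628·39.6125] = 51.7505
Node ud (S = 65.25): V_ud = e^(−0.03)·[0.2372·39.6125 + 0.7628·3.7250] = 11.8755
Node dd (S = 40.5): V_dd = e^(−0.03)·[0.2372·3.7250 + 0.7628·0.0000] = 0.8574
Node u (S = 72.5): V_u = e^(−0.03)·[0.2372·51.7505 + 0.7628·11.8755] = 20.7030
Node d (S = 45): V_d = e^(−0.03)·[0.2372·11.8755 + 0.7628·0.8574] = 3.3682
Node 0 (S = 50): V_0 = e^(−0.03)·[0.2372·20.7030 + 0.7628·3.3682] = 7.2588

$7.26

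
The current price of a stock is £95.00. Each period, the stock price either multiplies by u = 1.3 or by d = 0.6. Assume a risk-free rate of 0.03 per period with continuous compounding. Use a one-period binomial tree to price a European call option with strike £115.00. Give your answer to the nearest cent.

£5.07

Risk-neutral probability p = (e^0.03 − 0.6)/(1.3 − 0.6) = 0.4305/0.7000 = 0.6149
Terminal stock prices: S_u = 123.5, S_d = 57
Terminal payoffs (S − K): max(8.5, 0) = 8.5, max(-58, 0) = 0
Node 0 (S = 95): V_0 = e^(−0.03)·[0.6149·8.5000 + 0.3851·0.0000] = 5.0725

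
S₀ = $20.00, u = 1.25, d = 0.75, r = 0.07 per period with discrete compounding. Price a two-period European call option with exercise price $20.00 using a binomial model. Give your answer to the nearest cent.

$4.02

Risk-neutral probability p = (1 + 0.07 − 0.75)/(1.25 − 0.75) = 0.3200/0.5000 = 0.6400
Terminal stock prices: S_uu = 31.25, S_ud = 18.75, S_dd = 11.25
Terminal payoffs (S − K): max(11.25, 0) = 11.25, max(-1.25, 0) = 0, max(-8.75, 0) = 0
Node u (S = 25): V_u = 1/1.07·[0.6400·11.2500 + 0.3600·0.0000] = 6.7290
Node d (S = 15): V_d = 1/1.07·[0.6400·0.0000 + 0.3600·0.0000] = 0.0000
Node 0 (S = 20): V_0 = 1/1.07·[0.6400·6.7290 + 0.3600·0.0000] = 4.0248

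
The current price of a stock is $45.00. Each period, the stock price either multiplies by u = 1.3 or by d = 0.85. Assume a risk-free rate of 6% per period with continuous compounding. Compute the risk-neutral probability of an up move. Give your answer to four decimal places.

p = 0.4707

Risk-neutral probability p = (e^0.06 − 0.85)/(1.3 − 0.85) = 0.2118/0.4500 = 0.4707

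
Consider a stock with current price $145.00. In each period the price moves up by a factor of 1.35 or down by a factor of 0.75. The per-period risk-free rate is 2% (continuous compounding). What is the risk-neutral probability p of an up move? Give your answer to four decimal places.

p = 0.4503

Risk-neutral probability p = (e^0.02 − 0.75)/(1.35 − 0.75) = 0.2702/0.6000 = 0.4503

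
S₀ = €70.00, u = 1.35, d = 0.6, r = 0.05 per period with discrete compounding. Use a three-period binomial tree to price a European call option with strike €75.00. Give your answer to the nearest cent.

Risk-neutral probability p = (1 + 0.05 − 0.6)/(1.35 − 0.6) = 0.4500/0.7500 = 0.6000
Terminal stock prices: S_uuu = 172.2, S_uud = 76.55, S_udd = 34.02, S_ddd = 15.12
Terminal payoffs (S − K): max(97.23, 0) = 97.23, max(1.545, 0) = 1.545, max(-40.98, 0) = 0, max(-59.88, 0) = 0
Node uu (S = 127.6): V_uu = 1/1.05·[0.6000·97.2263 + 0.4000·1.5450] = 56.1464
Node ud (S = 56.7): V_ud = 1/1.05·[0.6000·1.5450 + 0.4000·0.0000] = 0.8829
Node dd (S = 25.2): V_dd = 1/1.05·[0.6000·0.0000 + 0.4000·0.0000] = 0.0000
Node u (S = 94.5): V_u = 1/1.05·[0.6000·56.1464 + 0.4000·0.8829] = 32.4200
Node d (S = 42): V_d = 1/1.05·[0.6000·0.8829 + 0.4000·0.0000] = 0.5045
Node 0 (S = 70): V_0 = 1/1.05·[0.6000·32.4200 + 0.4000·0.5045] = 18.7179

€18.72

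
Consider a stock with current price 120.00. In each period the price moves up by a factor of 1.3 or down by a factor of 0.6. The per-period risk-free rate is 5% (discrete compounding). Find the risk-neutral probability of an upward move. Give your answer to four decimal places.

Risk-neutral probability p = (1 + 0.05 − 0.6)/(1.3 − 0.6) = 0.4500/0.7000 = 0.6429

p = 0.6429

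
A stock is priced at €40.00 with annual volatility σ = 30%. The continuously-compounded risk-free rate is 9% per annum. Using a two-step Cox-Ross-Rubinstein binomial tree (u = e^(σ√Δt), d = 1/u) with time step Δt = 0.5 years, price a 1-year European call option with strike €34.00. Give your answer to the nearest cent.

€10.34

CRR parameters: u = e^(σ√Δt) = e^(0.3·√0.5) = 1.2363, d = 1/u = 0.8089
Per-period rate: rΔt = 0.09·0.5 = 0.045, so R = e^0.045 = 1.0460
Risk-neutral probability p = (e^0.045 − 0.8089)/(1.2363 − 0.8089) = 0.2372/0.4275 = 0.5548
Terminal stock prices: S_uu = 61.14, S_ud = 40, S_dd = 26.17
Terminal payoffs (S − K): max(27.14, 0) = 27.14, max(6, 0) = 6, max(-7.83, 0) = 0
Node u (S = 49.45): V_u = e^(−0.045)·[0.5548·27.1386 + 0.4452·6.0000] = 16.9485
Node d (S = 32.35): V_d = e^(−0.045)·[0.5548·6.0000 + 0.4452·0.0000] = 3.1826
Node 0 (S = 40): V_0 = e^(−0.045)·[0.5548·16.9485 + 0.4452·3.1826] = 10.3444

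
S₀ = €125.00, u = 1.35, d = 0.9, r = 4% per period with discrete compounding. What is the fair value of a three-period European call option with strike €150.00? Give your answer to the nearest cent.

Risk-neutral probability p = (1 + 0.04 − 0.9)/(1.35 − 0.9) = 0.1400/0.4500 = 0.3111
Terminal stock prices: S_uuu = 307.5, S_uud = 205, S_udd = 136.7, S_ddd = 91.13
Terminal payoffs (S − K): max(157.5, 0) = 157.5, max(55.03, 0) = 55.03, max(-13.31, 0) = 0, max(-58.87, 0) = 0
Node uu (S = 227.8): V_uu = 1/1.04·[0.3111·157.5469 + 0.6889·55.0313] = 83.5817
Node ud (S = 151.9): V_ud = 1/1.04·[0.3111·55.0313 + 0.6889·0.0000] = 16.4623
Node dd (S = 101.2): V_dd = 1/1.04·[0.3111·0.0000 + 0.6889·0.0000] = 0.0000
Node u (S = 168.8): V_u = 1/1.04·[0.3111·83.5817 + 0.6889·16.4623] = 35.9076
Node d (S = 112.5): V_d = 1/1.04·[0.3111·16.4623 + 0.6889·0.0000] = 4.9246
Node 0 (S = 125): V_0 = 1/1.04·[0.3111·35.9076 + 0.6889·4.9246] = 14.0036

€14.00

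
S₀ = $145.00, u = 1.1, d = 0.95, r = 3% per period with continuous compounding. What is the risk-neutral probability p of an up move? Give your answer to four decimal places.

Risk-neutral probability p = (e^0.03 − 0.95)/(1.1 − 0.95) = 0.0805/0.1500 = 0.5364

p = 0.5364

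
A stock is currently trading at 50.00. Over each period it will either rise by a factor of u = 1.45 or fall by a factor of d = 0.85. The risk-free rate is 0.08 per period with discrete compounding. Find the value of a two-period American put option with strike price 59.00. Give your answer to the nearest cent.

9.42

Risk-neutral probability p = (1 + 0.08 − 0.85)/(1.45 − 0.85) = 0.2300/0.6000 = 0.3833
Terminal stock prices: S_uu = 105.1, S_ud = 61.62, S_dd = 36.12
Terminal payoffs (K − S): max(-46.12, 0) = 0, max(-2.625, 0) = 0, max(22.88, 0) = 22.88
Node u (S = 72.5): continuation = 1/1.08·[0.3833·0.0000 + 0.6167·0.0000] = 0.0000; exercise value = 0.0000 ≤ continuation, so V_u = 0.0000
Node d (S = 42.5): continuation = 1/1.08·[0.3833·0.0000 + 0.6167·22.8750] = 13.0613; exercise value = 16.5000 > continuation, so V_d = 16.5000 (exercise)
Node 0 (S = 50): continuation = 1/1.08·[0.3833·0.0000 + 0.6167·16.5000] = 9.4213; exercise value = 9.0000 ≤ continuation, so V_0 = 9.4213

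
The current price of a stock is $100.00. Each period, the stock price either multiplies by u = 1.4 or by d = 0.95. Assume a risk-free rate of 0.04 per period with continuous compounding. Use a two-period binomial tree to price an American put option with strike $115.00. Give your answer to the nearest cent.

$15.34

Risk-neutral probability p = (e^0.04 − 0.95)/(1.4 − 0.95) = 0.0908/0.4500 = 0.2018
Terminal stock prices: S_uu = 196, S_ud = 133, S_dd = 90.25
Terminal payoffs (K − S): max(-81, 0) = 0, max(-18, 0) = 0, max(24.75, 0) = 24.75
Node u (S = 140): continuation = e^(−0.04)·[0.2018·0.0000 + 0.7982·0.0000] = 0.0000; exercise value = 0.0000 ≤ continuation, so V_u = 0.0000
Node d (S = 95): continuation = e^(−0.04)·[0.2018·0.0000 + 0.7982·24.7500] = 18.9808; exercise value = 20.0000 > continuation, so V_d = 20.0000 (exercise)
Node 0 (S = 100): continuation = e^(−0.04)·[0.2018·0.0000 + 0.7982·20.0000] = 15.3380; exercise value = 15.0000 ≤ continuation, so V_0 = 15.3380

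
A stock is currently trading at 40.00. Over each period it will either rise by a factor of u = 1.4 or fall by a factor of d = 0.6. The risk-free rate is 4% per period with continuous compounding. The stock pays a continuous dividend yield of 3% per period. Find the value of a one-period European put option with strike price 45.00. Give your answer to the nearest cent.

9.83

Per-period risk-free factor R = e^0.04 = 1.0408; dividend-adjusted growth = e^(0.04−0.03) = 1.0101.
Risk-neutral probability p = (1.0101 − 0.6)/(1.4 − 0.6) = 0.4101/0.8000 = 0.5126
Terminal stock prices: S_u = 56, S_d = 24
Terminal payoffs (K − S): max(-11, 0) = 0, max(21, 0) = 21
Node 0 (S = 40): V_0 = e^(−0.04)·[0.5126·0.0000 + 0.4874·21.0000] = 9.8348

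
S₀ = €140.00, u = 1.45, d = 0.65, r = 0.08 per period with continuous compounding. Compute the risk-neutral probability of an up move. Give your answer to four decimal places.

Risk-neutral probability p = (e^0.08 − 0.65)/(1.45 − 0.65) = 0.4333/0.8000 = 0.5416

p = 0.5416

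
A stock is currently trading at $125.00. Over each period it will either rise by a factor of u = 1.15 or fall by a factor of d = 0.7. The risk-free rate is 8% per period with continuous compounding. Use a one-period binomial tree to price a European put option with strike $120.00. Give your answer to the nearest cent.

Risk-neutral probability p = (e^0.08 − 0.7)/(1.15 − 0.7) = 0.3833/0.4500 = 0.8517
Terminal stock prices: S_u = 143.8, S_d = 87.5
Terminal payoffs (K − S): max(-23.75, 0) = 0, max(32.5, 0) = 32.5
Node 0 (S = 125): V_0 = e^(−0.08)·[0.8517·0.0000 + 0.1483·32.5000] = 4.4477

$4.45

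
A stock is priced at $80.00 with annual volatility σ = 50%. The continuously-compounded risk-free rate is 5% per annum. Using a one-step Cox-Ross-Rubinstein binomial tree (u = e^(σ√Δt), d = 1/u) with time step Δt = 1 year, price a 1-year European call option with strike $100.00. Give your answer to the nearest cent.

$12.95

CRR parameters: u = e^(σ√Δt) = e^(0.5·√1) = 1.6487, d = 1/u = 0.6065
Per-period rate: rΔt = 0.05·1 = 0.05, so R = e^0.05 = 1.0513
Risk-neutral probability p = (e^0.05 − 0.6065)/(1.6487 − 0.6065) = 0.4447/1.0422 = 0.4267
Terminal stock prices: S_u = 131.9, S_d = 48.52
Terminal payoffs (S − K): max(31.9, 0) = 31.9, max(-51.48, 0) = 0
Node 0 (S = 80): V_0 = e^(−0.05)·[0.4267·31.8977 + 0.5733·0.0000] = 12.9480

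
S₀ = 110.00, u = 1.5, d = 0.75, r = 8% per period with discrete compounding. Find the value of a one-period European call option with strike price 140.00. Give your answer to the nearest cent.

Risk-neutral probability p = (1 + 0.08 − 0.75)/(1.5 − 0.75) = 0.3300/0.7500 = 0.4400
Terminal stock prices: S_u = 165, S_d = 82.5
Terminal payoffs (S − K): max(25, 0) = 25, max(-57.5, 0) = 0
Node 0 (S = 110): V_0 = 1/1.08·[0.4400·25.0000 + 0.5600·0.0000] = 10.1852

10.19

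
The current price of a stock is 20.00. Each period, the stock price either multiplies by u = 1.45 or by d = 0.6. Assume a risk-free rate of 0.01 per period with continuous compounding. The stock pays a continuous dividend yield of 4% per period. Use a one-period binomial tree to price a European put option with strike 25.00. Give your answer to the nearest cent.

7.26

Per-period risk-free factor R = e^0.01 = 1.0101; dividend-adjusted growth = e^(0.01−0.04) = 0.9704.
Risk-neutral probability p = (0.9704 − 0.6)/(1.45 − 0.6) = 0.3704/0.8500 = 0.4358
Terminal stock prices: S_u = 29, S_d = 12
Terminal payoffs (K − S): max(-4, 0) = 0, max(13, 0) = 13
Node 0 (S = 20): V_0 = e^(−0.01)·[0.4358·0.0000 + 0.5642·13.0000] = 7.2614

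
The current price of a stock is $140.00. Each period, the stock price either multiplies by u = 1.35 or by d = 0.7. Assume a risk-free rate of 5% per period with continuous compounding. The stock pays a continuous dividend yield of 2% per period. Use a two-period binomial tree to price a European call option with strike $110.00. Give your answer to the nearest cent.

Per-period risk-free factor R = e^0.05 = 1.0513; dividend-adjusted growth = e^(0.05−0.02) = 1.0305.
Risk-neutral probability p = (1.0305 − 0.7)/(1.35 − 0.7) = 0.3305/0.6500 = 0.5084
Terminal stock prices: S_uu = 255.2, S_ud = 132.3, S_dd = 68.6
Terminal payoffs (S − K): max(145.2, 0) = 145.2, max(22.3, 0) = 22.3, max(-41.4, 0) = 0
Node u (S = 189): V_u = e^(−0.05)·[0.5084·145.1500 + 0.4916·22.3000] = 80.6223
Node d (S = 98): V_d = e^(−0.05)·[0.5084·22.3000 + 0.4916·0.0000] = 10.7842
Node 0 (S = 140): V_0 = e^(−0.05)·[0.5084·80.6223 + 0.4916·10.7842] = 44.0318

$44.03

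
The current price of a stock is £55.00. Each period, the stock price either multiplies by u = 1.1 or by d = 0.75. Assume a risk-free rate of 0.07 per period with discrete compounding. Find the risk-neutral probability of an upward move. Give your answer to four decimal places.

Risk-neutral probability p = (1 + 0.07 − 0.75)/(1.1 − 0.75) = 0.3200/0.3500 = 0.9143

p = 0.9143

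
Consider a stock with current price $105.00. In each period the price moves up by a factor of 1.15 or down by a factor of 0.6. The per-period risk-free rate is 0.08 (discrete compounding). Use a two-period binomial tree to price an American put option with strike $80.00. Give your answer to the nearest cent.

Risk-neutral probability p = (1 + 0.08 − 0.6)/(1.15 − 0.6) = 0.4800/0.5500 = 0.8727
Terminal stock prices: S_uu = 138.9, S_ud = 72.45, S_dd = 37.8
Terminal payoffs (K − S): max(-58.86, 0) = 0, max(7.55, 0) = 7.55, max(42.2, 0) = 42.2
Node u (S = 120.7): continuation = 1/1.08·[0.8727·0.0000 + 0.1273·7.5500] = 0.8897; exercise value = 0.0000 ≤ continuation, so V_u = 0.8897
Node d (S = 63): continuation = 1/1.08·[0.8727·7.5500 + 0.1273·42.2000] = 11.0741; exercise value = 17.0000 > continuation, so V_d = 17.0000 (exercise)
Node 0 (S = 105): continuation = 1/1.08·[0.8727·0.8897 + 0.1273·17.0000] = 2.7223; exercise value = 0.0000 ≤ continuation, so V_0 = 2.7223

$2.72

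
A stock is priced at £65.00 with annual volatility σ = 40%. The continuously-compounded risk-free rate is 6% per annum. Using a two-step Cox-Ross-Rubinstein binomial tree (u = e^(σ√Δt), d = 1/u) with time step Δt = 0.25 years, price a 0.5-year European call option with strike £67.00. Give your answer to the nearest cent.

CRR parameters: u = e^(σ√Δt) = e^(0.4·√0.25) = 1.2214, d = 1/u = 0.8187
Per-period rate: rΔt = 0.06·0.25 = 0.015, so R = e^0.015 = 1.0151
Risk-neutral probability p = (e^0.015 − 0.8187)/(1.2214 − 0.8187) = 0.1964/0.4027 = 0.4877
Terminal stock prices: S_uu = 96.97, S_ud = 65, S_dd = 43.57
Terminal payoffs (S − K): max(29.97, 0) = 29.97, max(-2, 0) = 0, max(-23.43, 0) = 0
Node u (S = 79.39): V_u = e^(−0.015)·[0.4877·29.9686 + 0.5123·0.0000] = 14.3980
Node d (S = 53.22): V_d = e^(−0.015)·[0.4877·0.0000 + 0.5123·0.0000] = 0.0000
Node 0 (S = 65): V_0 = e^(−0.015)·[0.4877·14.3980 + 0.5123·0.0000] = 6.9173

£6.92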